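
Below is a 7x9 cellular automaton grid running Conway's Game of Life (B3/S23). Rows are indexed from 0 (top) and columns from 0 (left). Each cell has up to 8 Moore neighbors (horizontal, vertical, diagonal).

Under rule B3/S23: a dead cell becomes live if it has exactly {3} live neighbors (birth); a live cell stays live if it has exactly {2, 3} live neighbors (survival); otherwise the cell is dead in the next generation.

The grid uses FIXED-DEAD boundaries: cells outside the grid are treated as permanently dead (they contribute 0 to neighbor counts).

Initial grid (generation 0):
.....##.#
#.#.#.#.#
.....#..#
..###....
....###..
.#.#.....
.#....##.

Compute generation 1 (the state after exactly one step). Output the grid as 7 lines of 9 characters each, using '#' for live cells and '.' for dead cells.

Answer: .....##..
....#.#.#
.##..#.#.
...#..#..
.....#...
..#.#..#.
..#......

Derivation:
Simulating step by step:
Generation 0 (given above): 21 live cells
Generation 1: 16 live cells
(generation 1 grid is the final answer)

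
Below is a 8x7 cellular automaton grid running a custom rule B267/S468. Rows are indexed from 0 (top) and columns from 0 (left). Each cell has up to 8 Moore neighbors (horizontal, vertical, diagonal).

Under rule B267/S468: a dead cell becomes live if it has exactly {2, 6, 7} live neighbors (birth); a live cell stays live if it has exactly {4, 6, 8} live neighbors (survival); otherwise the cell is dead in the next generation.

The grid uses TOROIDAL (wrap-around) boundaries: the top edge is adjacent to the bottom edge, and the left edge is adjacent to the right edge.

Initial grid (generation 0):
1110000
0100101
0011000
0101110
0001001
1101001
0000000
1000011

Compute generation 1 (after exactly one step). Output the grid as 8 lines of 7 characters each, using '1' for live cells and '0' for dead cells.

Answer: 0101100
0100010
0011001
1001101
0000000
0000110
0010100
0010000

Derivation:
Simulating step by step:
Generation 0 (given above): 21 live cells
Generation 1: 17 live cells
(generation 1 grid is the final answer)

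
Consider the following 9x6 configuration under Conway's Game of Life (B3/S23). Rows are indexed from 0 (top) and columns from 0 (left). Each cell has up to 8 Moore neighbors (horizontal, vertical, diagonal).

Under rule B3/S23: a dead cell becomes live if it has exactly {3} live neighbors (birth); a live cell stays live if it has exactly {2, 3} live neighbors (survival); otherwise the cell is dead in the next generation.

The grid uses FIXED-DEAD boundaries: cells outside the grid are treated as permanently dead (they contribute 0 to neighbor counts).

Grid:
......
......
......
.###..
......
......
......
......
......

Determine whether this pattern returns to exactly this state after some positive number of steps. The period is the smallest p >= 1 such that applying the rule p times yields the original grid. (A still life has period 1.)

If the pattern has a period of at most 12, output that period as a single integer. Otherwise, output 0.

Answer: 2

Derivation:
Simulating and comparing each generation to the original:
Gen 0 (original, given above): 3 live cells
Gen 1: 3 live cells, differs from original
Gen 2: 3 live cells, MATCHES original -> period = 2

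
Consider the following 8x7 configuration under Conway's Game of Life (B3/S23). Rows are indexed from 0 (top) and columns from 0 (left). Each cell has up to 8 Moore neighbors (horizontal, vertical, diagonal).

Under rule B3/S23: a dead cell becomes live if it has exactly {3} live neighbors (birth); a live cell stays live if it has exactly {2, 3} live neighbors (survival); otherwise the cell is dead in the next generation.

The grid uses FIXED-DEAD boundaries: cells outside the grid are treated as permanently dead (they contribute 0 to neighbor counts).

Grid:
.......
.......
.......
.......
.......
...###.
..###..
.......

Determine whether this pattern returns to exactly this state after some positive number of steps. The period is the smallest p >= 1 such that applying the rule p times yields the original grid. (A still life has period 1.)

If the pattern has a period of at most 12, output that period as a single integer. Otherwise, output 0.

Answer: 2

Derivation:
Simulating and comparing each generation to the original:
Gen 0 (original, given above): 6 live cells
Gen 1: 6 live cells, differs from original
Gen 2: 6 live cells, MATCHES original -> period = 2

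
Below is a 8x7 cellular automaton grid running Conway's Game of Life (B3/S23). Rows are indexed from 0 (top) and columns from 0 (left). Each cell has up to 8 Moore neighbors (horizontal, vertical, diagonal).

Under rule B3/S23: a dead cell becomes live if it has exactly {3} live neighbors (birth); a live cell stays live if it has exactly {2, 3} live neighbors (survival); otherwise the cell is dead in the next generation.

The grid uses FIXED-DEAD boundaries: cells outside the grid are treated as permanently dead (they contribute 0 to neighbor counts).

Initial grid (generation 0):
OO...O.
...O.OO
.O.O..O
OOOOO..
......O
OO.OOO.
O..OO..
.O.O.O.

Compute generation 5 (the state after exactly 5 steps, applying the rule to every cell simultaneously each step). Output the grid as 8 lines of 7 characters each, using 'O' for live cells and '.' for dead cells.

Answer: .......
..O.O..
..O.OO.
....OO.
O.OO.O.
...O...
OO.....
.......

Derivation:
Simulating step by step:
Generation 0 (given above): 26 live cells
Generation 1: 23 live cells
....OOO
OO...OO
OO....O
OO.OOO.
.......
OOOO.O.
O......
..OO...
Generation 2: 17 live cells
....O.O
OO..O..
......O
OOO.OO.
.....O.
OOO....
O...O..
.......
Generation 3: 14 live cells
.....O.
.......
..OOO..
.O..OOO
...OOO.
OO.....
O......
.......
Generation 4: 16 live cells
.......
...OO..
..OOO..
......O
OOOO..O
OO..O..
OO.....
.......
Generation 5: 14 live cells
(generation 5 grid is the final answer)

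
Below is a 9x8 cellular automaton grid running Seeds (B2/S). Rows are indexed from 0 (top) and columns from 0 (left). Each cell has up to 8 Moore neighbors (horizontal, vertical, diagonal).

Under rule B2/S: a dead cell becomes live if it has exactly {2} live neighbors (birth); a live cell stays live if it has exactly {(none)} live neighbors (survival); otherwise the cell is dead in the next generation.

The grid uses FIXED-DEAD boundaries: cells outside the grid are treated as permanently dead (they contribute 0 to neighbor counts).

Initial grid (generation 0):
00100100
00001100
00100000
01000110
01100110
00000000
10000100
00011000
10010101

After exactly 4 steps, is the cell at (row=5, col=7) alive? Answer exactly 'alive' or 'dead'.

Simulating step by step:
Generation 0 (given above): 20 live cells
Generation 1: 23 live cells
00010010
01100010
01010000
10011001
10001001
10101000
00010000
11100000
00100010
Generation 2: 18 live cells
01000101
10001101
00000111
00000110
00100010
00000100
00001000
00000000
10010000
Generation 3: 11 live cells
10000000
01000000
00000000
00001000
00001001
00011010
00000100
00011000
00000000
Generation 4: 11 live cells
01000000
10000000
00000000
00010100
00000010
00000001
00100010
00000100
00011000

Cell (5,7) at generation 4: 1 -> alive

Answer: alive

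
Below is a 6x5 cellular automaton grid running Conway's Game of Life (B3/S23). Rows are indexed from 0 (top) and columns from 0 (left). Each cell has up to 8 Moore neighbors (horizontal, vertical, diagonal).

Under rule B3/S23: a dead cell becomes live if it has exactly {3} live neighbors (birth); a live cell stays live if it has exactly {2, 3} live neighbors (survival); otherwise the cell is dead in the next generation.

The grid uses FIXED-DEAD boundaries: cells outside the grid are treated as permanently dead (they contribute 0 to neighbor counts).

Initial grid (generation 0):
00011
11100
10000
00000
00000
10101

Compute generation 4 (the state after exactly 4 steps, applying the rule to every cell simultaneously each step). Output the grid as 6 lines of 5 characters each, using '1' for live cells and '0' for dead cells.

Simulating step by step:
Generation 0 (given above): 9 live cells
Generation 1: 8 live cells
01110
11110
10000
00000
00000
00000
Generation 2: 6 live cells
10010
10010
10100
00000
00000
00000
Generation 3: 4 live cells
00000
10110
01000
00000
00000
00000
Generation 4: 4 live cells
(generation 4 grid is the final answer)

Answer: 00000
01100
01100
00000
00000
00000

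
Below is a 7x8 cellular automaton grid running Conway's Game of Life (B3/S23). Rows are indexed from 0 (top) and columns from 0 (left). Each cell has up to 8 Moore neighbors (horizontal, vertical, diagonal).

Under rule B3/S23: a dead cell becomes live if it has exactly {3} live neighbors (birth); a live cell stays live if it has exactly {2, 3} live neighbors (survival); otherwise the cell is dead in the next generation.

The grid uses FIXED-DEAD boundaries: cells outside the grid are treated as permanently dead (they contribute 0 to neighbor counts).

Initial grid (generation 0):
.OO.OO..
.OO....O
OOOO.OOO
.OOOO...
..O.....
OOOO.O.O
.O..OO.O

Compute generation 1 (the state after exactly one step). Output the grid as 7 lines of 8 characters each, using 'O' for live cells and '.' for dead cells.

Simulating step by step:
Generation 0 (given above): 29 live cells
Generation 1: 21 live cells
(generation 1 grid is the final answer)

Answer: .OOO....
.......O
O....OOO
O...OOO.
O.......
O..O.O..
OO.OOO..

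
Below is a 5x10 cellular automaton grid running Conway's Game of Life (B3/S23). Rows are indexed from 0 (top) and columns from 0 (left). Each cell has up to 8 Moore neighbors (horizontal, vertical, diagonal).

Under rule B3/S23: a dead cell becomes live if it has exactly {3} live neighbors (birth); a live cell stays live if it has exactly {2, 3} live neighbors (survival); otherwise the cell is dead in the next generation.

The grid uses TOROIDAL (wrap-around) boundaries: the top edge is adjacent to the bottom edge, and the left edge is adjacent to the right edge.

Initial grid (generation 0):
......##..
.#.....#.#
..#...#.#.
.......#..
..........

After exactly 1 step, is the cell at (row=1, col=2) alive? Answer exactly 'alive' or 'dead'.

Simulating step by step:
Generation 0 (given above): 9 live cells
Generation 1: 8 live cells
......###.
..........
......#.#.
.......#..
......##..

Cell (1,2) at generation 1: 0 -> dead

Answer: dead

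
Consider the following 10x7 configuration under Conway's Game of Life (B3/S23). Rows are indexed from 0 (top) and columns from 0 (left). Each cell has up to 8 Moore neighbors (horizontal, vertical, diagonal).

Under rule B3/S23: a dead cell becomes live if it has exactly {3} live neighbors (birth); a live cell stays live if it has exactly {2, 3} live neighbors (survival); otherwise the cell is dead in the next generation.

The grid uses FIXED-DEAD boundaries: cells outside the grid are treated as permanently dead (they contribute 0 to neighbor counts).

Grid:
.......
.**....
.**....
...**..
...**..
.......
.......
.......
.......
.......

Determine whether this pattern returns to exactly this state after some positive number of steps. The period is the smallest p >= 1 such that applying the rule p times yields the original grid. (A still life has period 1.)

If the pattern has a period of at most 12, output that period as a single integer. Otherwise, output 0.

Simulating and comparing each generation to the original:
Gen 0 (original, given above): 8 live cells
Gen 1: 6 live cells, differs from original
Gen 2: 8 live cells, MATCHES original -> period = 2

Answer: 2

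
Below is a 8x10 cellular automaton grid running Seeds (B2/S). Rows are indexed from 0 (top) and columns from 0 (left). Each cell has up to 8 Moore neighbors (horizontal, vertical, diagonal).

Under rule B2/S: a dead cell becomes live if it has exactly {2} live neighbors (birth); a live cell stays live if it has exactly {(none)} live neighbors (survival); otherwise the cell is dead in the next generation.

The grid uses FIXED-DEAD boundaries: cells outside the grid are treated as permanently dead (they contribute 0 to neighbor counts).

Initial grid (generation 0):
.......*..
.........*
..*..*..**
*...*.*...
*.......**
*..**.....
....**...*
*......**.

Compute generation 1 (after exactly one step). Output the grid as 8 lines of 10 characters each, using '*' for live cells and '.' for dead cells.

Simulating step by step:
Generation 0 (given above): 21 live cells
Generation 1: 19 live cells
(generation 1 grid is the final answer)

Answer: ........*.
......**..
.*.**.**..
...*......
.......*..
.*........
**....**..
....***..*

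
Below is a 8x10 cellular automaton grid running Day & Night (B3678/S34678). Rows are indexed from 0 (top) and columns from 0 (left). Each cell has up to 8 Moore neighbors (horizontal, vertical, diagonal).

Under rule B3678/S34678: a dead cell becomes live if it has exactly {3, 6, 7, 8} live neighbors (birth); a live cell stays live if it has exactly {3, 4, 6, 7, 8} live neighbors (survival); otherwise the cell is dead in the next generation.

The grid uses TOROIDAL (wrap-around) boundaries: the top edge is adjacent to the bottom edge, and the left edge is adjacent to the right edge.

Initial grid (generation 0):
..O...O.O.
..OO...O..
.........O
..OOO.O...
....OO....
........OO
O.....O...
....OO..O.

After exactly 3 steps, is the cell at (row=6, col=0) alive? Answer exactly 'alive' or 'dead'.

Answer: dead

Derivation:
Simulating step by step:
Generation 0 (given above): 20 live cells
Generation 1: 15 live cells
....OO....
........O.
....O.....
...OO.....
....OO....
.....O....
.....O.OO.
.....OO..O
Generation 2: 17 live cells
.....OO...
....OO....
...O......
...OO.....
...OOO....
.....O....
....OO....
.....OOOO.
Generation 3: 18 live cells
..........
....OOO...
...O.O....
..OO.O....
...O.O....
...OOOO...
....OO.O..
.......O..

Cell (6,0) at generation 3: 0 -> dead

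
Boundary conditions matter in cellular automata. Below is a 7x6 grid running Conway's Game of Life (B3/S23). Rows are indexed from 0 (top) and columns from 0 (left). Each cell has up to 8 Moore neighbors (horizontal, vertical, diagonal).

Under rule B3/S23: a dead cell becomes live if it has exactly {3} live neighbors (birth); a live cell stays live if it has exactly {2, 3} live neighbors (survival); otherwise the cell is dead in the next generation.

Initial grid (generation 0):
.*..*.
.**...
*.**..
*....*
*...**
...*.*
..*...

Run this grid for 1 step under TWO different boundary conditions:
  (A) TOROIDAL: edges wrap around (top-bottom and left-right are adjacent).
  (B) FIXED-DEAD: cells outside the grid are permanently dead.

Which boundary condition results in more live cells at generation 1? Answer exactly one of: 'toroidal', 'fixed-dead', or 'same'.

Answer: toroidal

Derivation:
Under TOROIDAL boundary, generation 1:
.*.*..
*.....
*.**.*
...*..
......
*..*.*
..***.
Population = 14

Under FIXED-DEAD boundary, generation 1:
.**...
*.....
*.**..
*..*.*
.....*
...*.*
......
Population = 12

Comparison: toroidal=14, fixed-dead=12 -> toroidal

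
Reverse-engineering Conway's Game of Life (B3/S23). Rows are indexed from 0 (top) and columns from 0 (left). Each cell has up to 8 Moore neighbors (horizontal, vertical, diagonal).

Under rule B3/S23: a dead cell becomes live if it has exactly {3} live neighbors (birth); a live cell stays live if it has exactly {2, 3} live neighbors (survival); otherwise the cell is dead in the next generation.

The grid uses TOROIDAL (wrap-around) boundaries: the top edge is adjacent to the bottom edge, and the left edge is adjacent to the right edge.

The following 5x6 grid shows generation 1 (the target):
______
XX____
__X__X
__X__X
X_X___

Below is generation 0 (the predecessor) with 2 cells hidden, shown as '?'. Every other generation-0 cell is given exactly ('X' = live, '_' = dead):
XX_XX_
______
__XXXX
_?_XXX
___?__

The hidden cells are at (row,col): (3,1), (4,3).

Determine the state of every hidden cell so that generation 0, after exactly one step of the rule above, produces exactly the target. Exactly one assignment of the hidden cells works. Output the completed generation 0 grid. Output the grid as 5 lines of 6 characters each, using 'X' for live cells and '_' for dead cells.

Answer: XX_XX_
______
__XXXX
___XXX
______

Derivation:
Hidden generation-0 cells (in order): (3,1), (4,3).
A hidden cell only influences target cells in its own 3x3 neighborhood. Try each of the 2^2 = 4 assignments, step the completed generation 0 forward once under B3/S23, and compare with the target:
  (3,1)=_ (4,3)=_ -> step reproduces the target at every cell -> ACCEPT
  (3,1)=_ (4,3)=X -> step gives (0,2)='X' but target has '_' -> reject
  (3,1)=X (4,3)=_ -> step gives (2,0)='X' but target has '_' -> reject
  (3,1)=X (4,3)=X -> step gives (0,2)='X' but target has '_' -> reject
Unique solution: (3,1)=dead, (4,3)=dead.
Check: live-neighbor counts of every cell in the completed generation 0:
112112
334554
212453
213453
323454
Applying B3/S23 to generation 0 with these counts gives:
______
XX____
__X__X
__X__X
X_X___
which matches the target exactly.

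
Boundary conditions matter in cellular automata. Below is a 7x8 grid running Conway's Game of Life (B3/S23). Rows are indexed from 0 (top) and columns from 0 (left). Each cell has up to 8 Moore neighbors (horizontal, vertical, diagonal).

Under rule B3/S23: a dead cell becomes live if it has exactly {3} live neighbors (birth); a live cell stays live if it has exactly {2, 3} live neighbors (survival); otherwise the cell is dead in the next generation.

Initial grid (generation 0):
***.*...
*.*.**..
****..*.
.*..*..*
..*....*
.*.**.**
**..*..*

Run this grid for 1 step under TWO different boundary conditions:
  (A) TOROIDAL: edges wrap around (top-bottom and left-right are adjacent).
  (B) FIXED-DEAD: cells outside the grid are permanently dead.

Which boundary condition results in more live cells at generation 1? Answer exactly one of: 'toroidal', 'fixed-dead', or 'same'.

Answer: fixed-dead

Derivation:
Under TOROIDAL boundary, generation 1:
..*.*...
....**..
......*.
......**
.**.**.*
.*.****.
....*.*.
Population = 19

Under FIXED-DEAD boundary, generation 1:
*.*.**..
....**..
*.....*.
*.....**
.**.**.*
**.*****
********
Population = 31

Comparison: toroidal=19, fixed-dead=31 -> fixed-dead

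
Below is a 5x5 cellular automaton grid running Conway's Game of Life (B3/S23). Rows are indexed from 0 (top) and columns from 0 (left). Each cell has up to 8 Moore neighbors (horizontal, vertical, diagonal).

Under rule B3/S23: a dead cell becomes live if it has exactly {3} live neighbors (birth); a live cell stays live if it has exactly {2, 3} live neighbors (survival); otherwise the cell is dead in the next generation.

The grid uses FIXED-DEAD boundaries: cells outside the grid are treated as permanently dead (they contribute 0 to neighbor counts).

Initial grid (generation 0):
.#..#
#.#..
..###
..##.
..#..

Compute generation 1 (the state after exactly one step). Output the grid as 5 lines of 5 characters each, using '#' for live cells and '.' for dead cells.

Simulating step by step:
Generation 0 (given above): 10 live cells
Generation 1: 8 live cells
(generation 1 grid is the final answer)

Answer: .#...
..#.#
....#
.#..#
..##.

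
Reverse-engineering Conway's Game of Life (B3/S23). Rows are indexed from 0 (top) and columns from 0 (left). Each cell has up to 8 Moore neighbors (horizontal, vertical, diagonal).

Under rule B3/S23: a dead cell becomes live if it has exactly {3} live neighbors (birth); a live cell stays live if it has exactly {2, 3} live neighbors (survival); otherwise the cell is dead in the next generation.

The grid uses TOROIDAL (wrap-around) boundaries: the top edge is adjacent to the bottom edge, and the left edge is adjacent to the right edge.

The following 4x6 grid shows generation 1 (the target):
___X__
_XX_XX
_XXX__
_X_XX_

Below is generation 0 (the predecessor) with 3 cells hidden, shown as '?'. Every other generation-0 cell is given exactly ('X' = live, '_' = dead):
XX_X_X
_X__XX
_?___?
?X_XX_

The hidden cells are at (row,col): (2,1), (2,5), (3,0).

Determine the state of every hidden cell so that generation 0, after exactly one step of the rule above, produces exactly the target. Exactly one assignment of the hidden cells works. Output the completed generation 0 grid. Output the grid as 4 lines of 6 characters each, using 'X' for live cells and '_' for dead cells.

Answer: XX_X_X
_X__XX
______
XX_XX_

Derivation:
Hidden generation-0 cells (in order): (2,1), (2,5), (3,0).
A hidden cell only influences target cells in its own 3x3 neighborhood. Try each of the 2^3 = 8 assignments, step the completed generation 0 forward once under B3/S23, and compare with the target:
  (2,1)=_ (2,5)=_ (3,0)=_ -> step gives (0,1)='X' but target has '_' -> reject
  (2,1)=_ (2,5)=_ (3,0)=X -> step reproduces the target at every cell -> ACCEPT
  (2,1)=_ (2,5)=X (3,0)=_ -> step gives (0,1)='X' but target has '_' -> reject
  (2,1)=_ (2,5)=X (3,0)=X -> step gives (1,4)='_' but target has 'X' -> reject
  (2,1)=X (2,5)=_ (3,0)=_ -> step gives (0,1)='X' but target has '_' -> reject
  (2,1)=X (2,5)=_ (3,0)=X -> step gives (1,2)='_' but target has 'X' -> reject
  (2,1)=X (2,5)=X (3,0)=_ -> step gives (0,1)='X' but target has '_' -> reject
  (2,1)=X (2,5)=X (3,0)=X -> step gives (1,2)='_' but target has 'X' -> reject
Unique solution: (2,1)=dead, (2,5)=dead, (3,0)=live.
Check: live-neighbor counts of every cell in the completed generation 0:
645365
523233
433344
434234
Applying B3/S23 to generation 0 with these counts gives:
___X__
_XX_XX
_XXX__
_X_XX_
which matches the target exactly.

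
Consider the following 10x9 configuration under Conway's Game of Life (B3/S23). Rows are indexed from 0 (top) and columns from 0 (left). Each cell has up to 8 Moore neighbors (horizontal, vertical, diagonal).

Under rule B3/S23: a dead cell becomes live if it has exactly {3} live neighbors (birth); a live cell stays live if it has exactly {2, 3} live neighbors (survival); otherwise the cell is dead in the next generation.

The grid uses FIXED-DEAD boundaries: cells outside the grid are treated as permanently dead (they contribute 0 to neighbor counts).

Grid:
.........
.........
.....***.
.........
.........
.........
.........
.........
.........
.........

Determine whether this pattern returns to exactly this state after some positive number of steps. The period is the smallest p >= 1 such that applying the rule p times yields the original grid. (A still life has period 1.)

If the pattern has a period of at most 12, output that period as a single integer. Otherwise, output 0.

Simulating and comparing each generation to the original:
Gen 0 (original, given above): 3 live cells
Gen 1: 3 live cells, differs from original
Gen 2: 3 live cells, MATCHES original -> period = 2

Answer: 2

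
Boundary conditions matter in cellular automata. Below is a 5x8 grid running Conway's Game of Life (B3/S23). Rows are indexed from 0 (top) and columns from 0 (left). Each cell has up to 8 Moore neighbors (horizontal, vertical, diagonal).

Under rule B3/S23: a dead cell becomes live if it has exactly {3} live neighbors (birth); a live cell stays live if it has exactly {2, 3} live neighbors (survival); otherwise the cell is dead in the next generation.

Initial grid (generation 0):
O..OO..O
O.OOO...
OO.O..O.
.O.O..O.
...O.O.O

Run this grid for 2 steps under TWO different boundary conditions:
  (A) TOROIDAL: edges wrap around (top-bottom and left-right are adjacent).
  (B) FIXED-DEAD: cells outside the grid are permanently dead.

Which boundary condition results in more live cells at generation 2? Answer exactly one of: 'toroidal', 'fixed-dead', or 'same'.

Answer: fixed-dead

Derivation:
Under TOROIDAL boundary, generation 2:
O....O.O
.O..OO..
.....O..
O.O..O.O
.O......
Population = 12

Under FIXED-DEAD boundary, generation 2:
.O......
O...OO..
O....O..
OOOO...O
.OOOO.OO
Population = 17

Comparison: toroidal=12, fixed-dead=17 -> fixed-dead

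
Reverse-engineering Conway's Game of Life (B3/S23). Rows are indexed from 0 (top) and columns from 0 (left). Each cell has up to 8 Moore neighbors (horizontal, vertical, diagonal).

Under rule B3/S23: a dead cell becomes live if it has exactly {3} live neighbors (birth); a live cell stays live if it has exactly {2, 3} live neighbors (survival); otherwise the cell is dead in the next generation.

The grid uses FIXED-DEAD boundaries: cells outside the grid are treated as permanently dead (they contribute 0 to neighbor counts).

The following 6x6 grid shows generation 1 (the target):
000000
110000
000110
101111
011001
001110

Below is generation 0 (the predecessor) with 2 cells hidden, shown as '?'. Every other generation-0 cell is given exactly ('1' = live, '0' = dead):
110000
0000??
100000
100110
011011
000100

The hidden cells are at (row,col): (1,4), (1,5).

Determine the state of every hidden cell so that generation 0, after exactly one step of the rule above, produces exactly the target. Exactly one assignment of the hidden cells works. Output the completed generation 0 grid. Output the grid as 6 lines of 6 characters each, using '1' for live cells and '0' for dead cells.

Answer: 110000
000010
100000
100110
011011
000100

Derivation:
Hidden generation-0 cells (in order): (1,4), (1,5).
A hidden cell only influences target cells in its own 3x3 neighborhood. Try each of the 2^2 = 4 assignments, step the completed generation 0 forward once under B3/S23, and compare with the target:
  (1,4)=0 (1,5)=0 -> step gives (2,3)='0' but target has '1' -> reject
  (1,4)=0 (1,5)=1 -> step gives (2,3)='0' but target has '1' -> reject
  (1,4)=1 (1,5)=0 -> step reproduces the target at every cell -> ACCEPT
  (1,4)=1 (1,5)=1 -> step gives (2,4)='0' but target has '1' -> reject
Unique solution: (1,4)=live, (1,5)=dead.
Check: live-neighbor counts of every cell in the completed generation 0:
111111
331101
121332
243333
223542
123232
Applying B3/S23 to generation 0 with these counts gives:
000000
110000
000110
101111
011001
001110
which matches the target exactly.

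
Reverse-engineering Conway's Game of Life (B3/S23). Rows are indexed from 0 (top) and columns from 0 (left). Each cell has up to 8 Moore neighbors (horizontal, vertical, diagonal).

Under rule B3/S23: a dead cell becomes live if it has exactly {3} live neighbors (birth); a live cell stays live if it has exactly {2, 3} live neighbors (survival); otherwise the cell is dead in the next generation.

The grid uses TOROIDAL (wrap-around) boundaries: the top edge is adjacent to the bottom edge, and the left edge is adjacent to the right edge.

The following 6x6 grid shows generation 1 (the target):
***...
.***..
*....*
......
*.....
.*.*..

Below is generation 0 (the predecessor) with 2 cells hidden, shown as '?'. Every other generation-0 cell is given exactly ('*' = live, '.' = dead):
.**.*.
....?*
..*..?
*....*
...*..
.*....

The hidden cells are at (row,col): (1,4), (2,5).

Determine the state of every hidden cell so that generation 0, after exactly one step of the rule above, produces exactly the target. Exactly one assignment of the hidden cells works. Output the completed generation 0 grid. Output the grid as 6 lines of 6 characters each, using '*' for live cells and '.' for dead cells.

Answer: .**.*.
.....*
..*...
*....*
...*..
.*....

Derivation:
Hidden generation-0 cells (in order): (1,4), (2,5).
A hidden cell only influences target cells in its own 3x3 neighborhood. Try each of the 2^2 = 4 assignments, step the completed generation 0 forward once under B3/S23, and compare with the target:
  (1,4)=. (2,5)=. -> step reproduces the target at every cell -> ACCEPT
  (1,4)=. (2,5)=* -> step gives (1,0)='*' but target has '.' -> reject
  (1,4)=* (2,5)=. -> step gives (0,3)='*' but target has '.' -> reject
  (1,4)=* (2,5)=* -> step gives (0,3)='*' but target has '.' -> reject
Unique solution: (1,4)=dead, (2,5)=dead.
Check: live-neighbor counts of every cell in the completed generation 0:
322212
233321
320123
122221
322022
224321
Applying B3/S23 to generation 0 with these counts gives:
***...
.***..
*....*
......
*.....
.*.*..
which matches the target exactly.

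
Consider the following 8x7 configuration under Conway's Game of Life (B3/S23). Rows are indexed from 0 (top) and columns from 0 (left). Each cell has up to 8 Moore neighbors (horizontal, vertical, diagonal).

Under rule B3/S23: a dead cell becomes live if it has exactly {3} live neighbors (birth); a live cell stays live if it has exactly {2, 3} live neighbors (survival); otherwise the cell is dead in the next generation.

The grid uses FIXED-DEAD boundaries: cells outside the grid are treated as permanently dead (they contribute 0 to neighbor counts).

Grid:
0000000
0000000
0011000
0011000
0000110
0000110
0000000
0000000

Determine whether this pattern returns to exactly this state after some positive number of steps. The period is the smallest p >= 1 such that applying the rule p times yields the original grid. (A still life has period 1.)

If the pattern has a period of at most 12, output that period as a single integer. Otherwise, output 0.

Answer: 2

Derivation:
Simulating and comparing each generation to the original:
Gen 0 (original, given above): 8 live cells
Gen 1: 6 live cells, differs from original
Gen 2: 8 live cells, MATCHES original -> period = 2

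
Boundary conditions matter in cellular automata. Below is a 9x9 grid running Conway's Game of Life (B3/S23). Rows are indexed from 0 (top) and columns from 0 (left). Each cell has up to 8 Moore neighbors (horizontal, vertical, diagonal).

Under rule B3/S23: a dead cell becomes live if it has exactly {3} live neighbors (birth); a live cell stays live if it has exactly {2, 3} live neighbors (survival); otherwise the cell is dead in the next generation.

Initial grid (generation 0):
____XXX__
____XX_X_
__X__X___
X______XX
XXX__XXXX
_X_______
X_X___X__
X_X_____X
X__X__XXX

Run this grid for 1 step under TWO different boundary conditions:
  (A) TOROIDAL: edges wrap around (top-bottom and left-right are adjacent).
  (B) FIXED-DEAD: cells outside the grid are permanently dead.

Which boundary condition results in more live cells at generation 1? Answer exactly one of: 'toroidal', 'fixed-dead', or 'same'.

Under TOROIDAL boundary, generation 1:
___X_____
___X_____
____XX_X_
__X__X___
__X___X__
_____X___
X_X_____X
__XX__X__
XX_XX_X__
Population = 21

Under FIXED-DEAD boundary, generation 1:
____X_X__
___X_____
____XX_XX
X_X__X__X
X_X___X_X
_____X___
X_X______
X_XX__X_X
_X_____XX
Population = 26

Comparison: toroidal=21, fixed-dead=26 -> fixed-dead

Answer: fixed-dead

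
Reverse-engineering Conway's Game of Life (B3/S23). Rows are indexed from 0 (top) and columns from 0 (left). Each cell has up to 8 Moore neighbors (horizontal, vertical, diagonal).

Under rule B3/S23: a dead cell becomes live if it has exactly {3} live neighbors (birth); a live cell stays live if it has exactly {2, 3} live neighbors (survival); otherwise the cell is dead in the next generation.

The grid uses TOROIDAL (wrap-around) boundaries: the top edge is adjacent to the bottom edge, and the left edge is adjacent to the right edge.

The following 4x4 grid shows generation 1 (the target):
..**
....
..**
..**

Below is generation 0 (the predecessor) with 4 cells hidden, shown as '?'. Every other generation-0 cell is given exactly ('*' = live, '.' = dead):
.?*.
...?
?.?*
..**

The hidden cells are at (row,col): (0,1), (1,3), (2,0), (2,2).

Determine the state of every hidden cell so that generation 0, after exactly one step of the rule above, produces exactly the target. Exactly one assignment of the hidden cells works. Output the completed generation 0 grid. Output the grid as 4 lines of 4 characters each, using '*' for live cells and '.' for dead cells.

Answer: ..*.
....
...*
..**

Derivation:
Hidden generation-0 cells (in order): (0,1), (1,3), (2,0), (2,2).
A hidden cell only influences target cells in its own 3x3 neighborhood. Try each of the 2^4 = 16 assignments, step the completed generation 0 forward once under B3/S23, and compare with the target:
  (0,1)=. (1,3)=. (2,0)=. (2,2)=. -> step reproduces the target at every cell -> ACCEPT
  (0,1)=. (1,3)=. (2,0)=. (2,2)=* -> step gives (1,2)='*' but target has '.' -> reject
  (0,1)=. (1,3)=. (2,0)=* (2,2)=. -> step gives (1,3)='*' but target has '.' -> reject
  (0,1)=. (1,3)=. (2,0)=* (2,2)=* -> step gives (1,1)='*' but target has '.' -> reject
  (0,1)=. (1,3)=* (2,0)=. (2,2)=. -> step gives (0,3)='.' but target has '*' -> reject
  (0,1)=. (1,3)=* (2,0)=. (2,2)=* -> step gives (0,3)='.' but target has '*' -> reject
  (0,1)=. (1,3)=* (2,0)=* (2,2)=. -> step gives (0,3)='.' but target has '*' -> reject
  (0,1)=. (1,3)=* (2,0)=* (2,2)=* -> step gives (0,3)='.' but target has '*' -> reject
  (0,1)=* (1,3)=. (2,0)=. (2,2)=. -> step gives (0,1)='*' but target has '.' -> reject
  (0,1)=* (1,3)=. (2,0)=. (2,2)=* -> step gives (0,1)='*' but target has '.' -> reject
  (0,1)=* (1,3)=. (2,0)=* (2,2)=. -> step gives (0,1)='*' but target has '.' -> reject
  (0,1)=* (1,3)=. (2,0)=* (2,2)=* -> step gives (0,1)='*' but target has '.' -> reject
  (0,1)=* (1,3)=* (2,0)=. (2,2)=. -> step gives (0,0)='*' but target has '.' -> reject
  (0,1)=* (1,3)=* (2,0)=. (2,2)=* -> step gives (0,0)='*' but target has '.' -> reject
  (0,1)=* (1,3)=* (2,0)=* (2,2)=. -> step gives (0,0)='*' but target has '.' -> reject
  (0,1)=* (1,3)=* (2,0)=* (2,2)=* -> step gives (0,0)='*' but target has '.' -> reject
Unique solution: (0,1)=dead, (1,3)=dead, (2,0)=dead, (2,2)=dead.
Check: live-neighbor counts of every cell in the completed generation 0:
1223
1122
2132
2233
Applying B3/S23 to generation 0 with these counts gives:
..**
....
..**
..**
which matches the target exactly.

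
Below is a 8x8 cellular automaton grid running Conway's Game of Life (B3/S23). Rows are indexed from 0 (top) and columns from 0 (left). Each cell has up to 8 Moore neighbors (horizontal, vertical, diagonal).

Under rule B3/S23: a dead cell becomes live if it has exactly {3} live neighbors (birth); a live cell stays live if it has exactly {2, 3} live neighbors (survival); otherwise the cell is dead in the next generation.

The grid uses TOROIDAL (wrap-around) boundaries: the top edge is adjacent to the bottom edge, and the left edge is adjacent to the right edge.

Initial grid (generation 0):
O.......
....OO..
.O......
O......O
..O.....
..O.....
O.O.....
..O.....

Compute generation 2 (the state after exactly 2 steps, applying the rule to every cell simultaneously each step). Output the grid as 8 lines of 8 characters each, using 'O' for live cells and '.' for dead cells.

Simulating step by step:
Generation 0 (given above): 11 live cells
Generation 1: 8 live cells
........
........
O.......
OO......
.O......
..OO....
..OO....
........
Generation 2: 10 live cells
(generation 2 grid is the final answer)

Answer: ........
........
OO......
OO......
OO......
.O.O....
..OO....
........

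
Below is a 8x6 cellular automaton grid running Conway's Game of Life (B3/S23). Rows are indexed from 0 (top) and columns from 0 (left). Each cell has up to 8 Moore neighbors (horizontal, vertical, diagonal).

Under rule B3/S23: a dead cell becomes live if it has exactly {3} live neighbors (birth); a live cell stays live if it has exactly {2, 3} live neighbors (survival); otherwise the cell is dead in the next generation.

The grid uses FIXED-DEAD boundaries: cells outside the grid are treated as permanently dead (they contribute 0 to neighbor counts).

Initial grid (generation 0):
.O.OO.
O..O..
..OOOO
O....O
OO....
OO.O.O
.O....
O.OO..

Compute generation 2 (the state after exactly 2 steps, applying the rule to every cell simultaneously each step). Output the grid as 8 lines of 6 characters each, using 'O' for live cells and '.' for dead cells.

Answer: ..OOO.
.O...O
O..O.O
.....O
.OO.O.
....O.
..OO..
..OO..

Derivation:
Simulating step by step:
Generation 0 (given above): 21 live cells
Generation 1: 19 live cells
..OOO.
.O...O
.OOO.O
O.OO.O
..O.O.
......
...OO.
.OO...
Generation 2: 17 live cells
(generation 2 grid is the final answer)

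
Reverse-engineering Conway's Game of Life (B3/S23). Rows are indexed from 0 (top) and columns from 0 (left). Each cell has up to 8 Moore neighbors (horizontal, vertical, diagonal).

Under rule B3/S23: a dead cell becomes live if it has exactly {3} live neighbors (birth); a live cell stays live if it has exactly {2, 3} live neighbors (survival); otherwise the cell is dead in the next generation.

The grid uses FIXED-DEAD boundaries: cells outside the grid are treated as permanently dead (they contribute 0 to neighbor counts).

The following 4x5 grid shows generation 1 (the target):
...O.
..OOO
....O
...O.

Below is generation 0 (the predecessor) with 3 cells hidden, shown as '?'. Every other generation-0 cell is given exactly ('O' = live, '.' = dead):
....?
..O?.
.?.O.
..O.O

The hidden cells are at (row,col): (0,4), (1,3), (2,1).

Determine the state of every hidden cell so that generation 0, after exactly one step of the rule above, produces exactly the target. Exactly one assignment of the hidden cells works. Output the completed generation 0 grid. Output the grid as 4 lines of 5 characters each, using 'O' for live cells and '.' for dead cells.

Hidden generation-0 cells (in order): (0,4), (1,3), (2,1).
A hidden cell only influences target cells in its own 3x3 neighborhood. Try each of the 2^3 = 8 assignments, step the completed generation 0 forward once under B3/S23, and compare with the target:
  (0,4)=. (1,3)=. (2,1)=. -> step gives (0,3)='.' but target has 'O' -> reject
  (0,4)=. (1,3)=. (2,1)=O -> step gives (0,3)='.' but target has 'O' -> reject
  (0,4)=. (1,3)=O (2,1)=. -> step gives (0,3)='.' but target has 'O' -> reject
  (0,4)=. (1,3)=O (2,1)=O -> step gives (0,3)='.' but target has 'O' -> reject
  (0,4)=O (1,3)=. (2,1)=. -> step gives (0,3)='.' but target has 'O' -> reject
  (0,4)=O (1,3)=. (2,1)=O -> step gives (0,3)='.' but target has 'O' -> reject
  (0,4)=O (1,3)=O (2,1)=. -> step reproduces the target at every cell -> ACCEPT
  (0,4)=O (1,3)=O (2,1)=O -> step gives (2,1)='O' but target has '.' -> reject
Unique solution: (0,4)=live, (1,3)=live, (2,1)=dead.
Check: live-neighbor counts of every cell in the completed generation 0:
01231
01233
02443
01131
Applying B3/S23 to generation 0 with these counts gives:
...O.
..OOO
....O
...O.
which matches the target exactly.

Answer: ....O
..OO.
...O.
..O.O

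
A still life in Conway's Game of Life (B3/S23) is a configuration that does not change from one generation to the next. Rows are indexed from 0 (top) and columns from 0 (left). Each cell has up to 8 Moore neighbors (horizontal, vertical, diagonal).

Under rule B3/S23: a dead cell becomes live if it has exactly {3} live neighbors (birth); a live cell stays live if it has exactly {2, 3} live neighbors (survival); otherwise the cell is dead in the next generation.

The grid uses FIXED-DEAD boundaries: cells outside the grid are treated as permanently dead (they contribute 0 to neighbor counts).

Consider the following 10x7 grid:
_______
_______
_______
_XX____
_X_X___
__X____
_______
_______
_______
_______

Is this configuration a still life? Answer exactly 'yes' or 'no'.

Answer: yes

Derivation:
Compute generation 1 and compare to generation 0 (given above):
Generation 1:
_______
_______
_______
_XX____
_X_X___
__X____
_______
_______
_______
_______
The grids are IDENTICAL -> still life.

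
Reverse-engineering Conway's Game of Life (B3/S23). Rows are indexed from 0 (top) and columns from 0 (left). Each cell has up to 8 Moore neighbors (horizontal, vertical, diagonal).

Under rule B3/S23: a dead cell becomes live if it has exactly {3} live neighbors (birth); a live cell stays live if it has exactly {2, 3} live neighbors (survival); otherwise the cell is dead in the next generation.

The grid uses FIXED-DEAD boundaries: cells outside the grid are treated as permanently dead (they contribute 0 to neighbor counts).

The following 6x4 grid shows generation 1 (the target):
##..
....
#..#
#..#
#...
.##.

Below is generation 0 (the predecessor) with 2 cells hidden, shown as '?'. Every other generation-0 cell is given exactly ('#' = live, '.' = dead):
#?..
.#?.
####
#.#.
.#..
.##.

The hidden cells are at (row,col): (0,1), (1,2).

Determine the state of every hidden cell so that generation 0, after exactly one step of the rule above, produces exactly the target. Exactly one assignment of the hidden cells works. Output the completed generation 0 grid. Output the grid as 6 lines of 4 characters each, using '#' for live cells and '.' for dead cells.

Hidden generation-0 cells (in order): (0,1), (1,2).
A hidden cell only influences target cells in its own 3x3 neighborhood. Try each of the 2^2 = 4 assignments, step the completed generation 0 forward once under B3/S23, and compare with the target:
  (0,1)=. (1,2)=. -> step gives (0,0)='.' but target has '#' -> reject
  (0,1)=. (1,2)=# -> step gives (0,0)='.' but target has '#' -> reject
  (0,1)=# (1,2)=. -> step reproduces the target at every cell -> ACCEPT
  (0,1)=# (1,2)=# -> step gives (0,2)='#' but target has '.' -> reject
Unique solution: (0,1)=live, (1,2)=dead.
Check: live-neighbor counts of every cell in the completed generation 0:
2220
5552
3542
3643
3442
2221
Applying B3/S23 to generation 0 with these counts gives:
##..
....
#..#
#..#
#...
.##.
which matches the target exactly.

Answer: ##..
.#..
####
#.#.
.#..
.##.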